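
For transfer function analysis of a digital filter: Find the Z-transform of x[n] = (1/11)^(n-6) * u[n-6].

Time-shifting property: if X(z) = Z{x[n]}, then Z{x[n-d]} = z^(-d) * X(z)
X(z) = z/(z - 1/11) for x[n] = (1/11)^n * u[n]
Z{x[n-6]} = z^(-6) * z/(z - 1/11) = z^(-5)/(z - 1/11)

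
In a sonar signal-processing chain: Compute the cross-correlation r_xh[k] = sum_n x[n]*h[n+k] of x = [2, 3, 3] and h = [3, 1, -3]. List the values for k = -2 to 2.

Both sequences indexed from 0 and zero outside their support.
Lags with overlap: k = -2 to 2.
  r_xh[-2] = x[2]*h[0] = 9
  r_xh[-1] = x[1]*h[0] + x[2]*h[1] = 12
  r_xh[0] = x[0]*h[0] + x[1]*h[1] + x[2]*h[2] = 0
  r_xh[1] = x[0]*h[1] + x[1]*h[2] = -7
  r_xh[2] = x[0]*h[2] = -6
r_xh = [9, 12, 0, -7, -6] (for k = -2, ..., 2)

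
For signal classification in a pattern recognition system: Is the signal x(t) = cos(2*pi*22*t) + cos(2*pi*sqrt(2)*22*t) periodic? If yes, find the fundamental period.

f1 = 22 Hz, f2 = 22*sqrt(2) Hz
Ratio f2/f1 = sqrt(2), which is irrational.
Since the frequency ratio is irrational, no common period exists.
The signal is not periodic.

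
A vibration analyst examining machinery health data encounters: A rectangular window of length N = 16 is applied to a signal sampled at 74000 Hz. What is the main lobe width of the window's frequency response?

For a rectangular window of length N,
the main lobe width in frequency is 2*f_s/N.
= 2*74000/16 = 9250 Hz
This determines the minimum frequency separation for resolving two sinusoids.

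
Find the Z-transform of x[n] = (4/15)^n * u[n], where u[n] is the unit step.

The Z-transform of a^n * u[n] is z/(z-a) for |z| > |a|.
Here a = 4/15, so X(z) = z/(z - (4/15)) = 15z/(15z - 4)
ROC: |z| > 4/15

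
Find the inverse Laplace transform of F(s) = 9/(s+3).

Standard pair: k/(s+a) <-> k*e^(-at)*u(t)
With k=9, a=3: f(t) = 9*e^(-3t)*u(t)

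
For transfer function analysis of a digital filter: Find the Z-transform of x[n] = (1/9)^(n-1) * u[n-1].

Time-shifting property: if X(z) = Z{x[n]}, then Z{x[n-d]} = z^(-d) * X(z)
X(z) = z/(z - 1/9) for x[n] = (1/9)^n * u[n]
Z{x[n-1]} = z^(-1) * z/(z - 1/9) = 1/(z - 1/9)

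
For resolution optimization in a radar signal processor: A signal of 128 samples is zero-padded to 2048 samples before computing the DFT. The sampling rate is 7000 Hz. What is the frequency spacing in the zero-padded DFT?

Original DFT: N = 128, resolution = f_s/N = 7000/128 = 875/16 Hz
Zero-padded DFT: N = 2048, resolution = f_s/N = 7000/2048 = 875/256 Hz
Zero-padding interpolates the spectrum (finer frequency grid)
but does NOT improve the true spectral resolution (ability to resolve close frequencies).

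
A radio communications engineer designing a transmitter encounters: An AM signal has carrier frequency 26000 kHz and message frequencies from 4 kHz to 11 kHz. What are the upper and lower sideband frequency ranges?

Upper sideband (USB) = fc + [fm_low, fm_high] = 26000 + [4, 11] = [26004, 26011] kHz
Lower sideband (LSB) = fc - [fm_high, fm_low] = 26000 - [11, 4] = [25989, 25996] kHz
Total occupied spectrum: 25989 kHz to 26011 kHz (plus carrier at 26000 kHz)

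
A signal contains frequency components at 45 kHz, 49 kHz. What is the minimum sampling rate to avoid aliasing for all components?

The highest frequency component is f_max = 49 kHz.
Nyquist rate = 2 * f_max = 2 * 49 kHz = 98 kHz.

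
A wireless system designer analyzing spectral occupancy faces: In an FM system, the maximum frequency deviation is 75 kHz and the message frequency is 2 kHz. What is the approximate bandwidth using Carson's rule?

Carson's rule: BW = 2*(delta_f + f_m)
= 2*(75 + 2) kHz = 154 kHz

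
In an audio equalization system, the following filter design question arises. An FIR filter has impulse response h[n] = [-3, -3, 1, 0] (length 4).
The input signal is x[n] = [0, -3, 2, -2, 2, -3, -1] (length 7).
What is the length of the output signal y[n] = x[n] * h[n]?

For linear convolution, the output length is:
len(y) = len(x) + len(h) - 1 = 7 + 4 - 1 = 10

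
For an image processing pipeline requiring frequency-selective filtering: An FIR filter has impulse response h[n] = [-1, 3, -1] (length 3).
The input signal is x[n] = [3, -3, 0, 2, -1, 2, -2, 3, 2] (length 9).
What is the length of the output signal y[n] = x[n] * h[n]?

For linear convolution, the output length is:
len(y) = len(x) + len(h) - 1 = 9 + 3 - 1 = 11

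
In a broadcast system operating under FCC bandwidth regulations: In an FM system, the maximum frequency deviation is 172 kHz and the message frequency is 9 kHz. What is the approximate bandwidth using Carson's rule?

Carson's rule: BW = 2*(delta_f + f_m)
= 2*(172 + 9) kHz = 362 kHz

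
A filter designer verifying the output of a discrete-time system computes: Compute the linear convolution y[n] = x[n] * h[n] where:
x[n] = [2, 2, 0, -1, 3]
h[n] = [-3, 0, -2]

y[n] = sum_k x[k]*h[n-k]. Output length = len(x) + len(h) - 1 = 5 + 3 - 1 = 7.
y[0] = 2*-3 = -6
y[1] = 2*-3 + 2*0 = -6
y[2] = 0*-3 + 2*0 + 2*-2 = -4
y[3] = -1*-3 + 0*0 + 2*-2 = -1
y[4] = 3*-3 + -1*0 + 0*-2 = -9
y[5] = 3*0 + -1*-2 = 2
y[6] = 3*-2 = -6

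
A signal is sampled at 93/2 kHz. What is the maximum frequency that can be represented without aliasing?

The maximum frequency that can be represented without aliasing
is the Nyquist frequency: f_max = f_s / 2 = 93/2 kHz / 2 = 93/4 kHz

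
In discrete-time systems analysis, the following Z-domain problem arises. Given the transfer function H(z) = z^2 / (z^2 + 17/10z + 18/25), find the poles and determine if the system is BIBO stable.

Poles are roots of the denominator: z^2 + 17/10z + 18/25 = 0.
Quadratic formula: z = [-(17/10) +/- sqrt((17/10)^2 - 4*(18/25))] / 2
Discriminant = 289/100 - 72/25 = 1/100; sqrt = 1/10.
z = (-17/10 +/- 1/10) / 2 => z = -4/5 or z = -9/10.
|p1| = 9/10, |p2| = 4/5.
For BIBO stability, all poles must lie inside the unit circle (|p| < 1).
System is STABLE since both |p| < 1.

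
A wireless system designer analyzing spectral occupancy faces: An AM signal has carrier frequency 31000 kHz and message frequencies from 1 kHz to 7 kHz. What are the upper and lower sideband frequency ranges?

Upper sideband (USB) = fc + [fm_low, fm_high] = 31000 + [1, 7] = [31001, 31007] kHz
Lower sideband (LSB) = fc - [fm_high, fm_low] = 31000 - [7, 1] = [30993, 30999] kHz
Total occupied spectrum: 30993 kHz to 31007 kHz (plus carrier at 31000 kHz)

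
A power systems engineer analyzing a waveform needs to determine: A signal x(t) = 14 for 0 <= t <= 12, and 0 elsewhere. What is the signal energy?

Energy = integral of |x(t)|^2 dt over the signal duration
= 14^2 * 12 = 196 * 12 = 2352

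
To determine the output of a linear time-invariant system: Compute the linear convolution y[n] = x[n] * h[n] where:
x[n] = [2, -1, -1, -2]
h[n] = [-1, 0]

y[n] = sum_k x[k]*h[n-k]. Output length = len(x) + len(h) - 1 = 4 + 2 - 1 = 5.
y[0] = 2*-1 = -2
y[1] = -1*-1 + 2*0 = 1
y[2] = -1*-1 + -1*0 = 1
y[3] = -2*-1 + -1*0 = 2
y[4] = -2*0 = 0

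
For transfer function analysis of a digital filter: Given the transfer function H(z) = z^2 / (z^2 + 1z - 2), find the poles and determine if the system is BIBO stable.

Poles are roots of the denominator: z^2 + 1z - 2 = 0.
Quadratic formula: z = [-(1) +/- sqrt((1)^2 - 4*(-2))] / 2
Discriminant = 1 + 8 = 9; sqrt = 3.
z = (-1 +/- 3) / 2 => z = 1 or z = -2.
|p1| = 1, |p2| = 2.
For BIBO stability, all poles must lie inside the unit circle (|p| < 1).
System is UNSTABLE since at least one |p| >= 1.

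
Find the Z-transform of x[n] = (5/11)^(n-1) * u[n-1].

Time-shifting property: if X(z) = Z{x[n]}, then Z{x[n-d]} = z^(-d) * X(z)
X(z) = z/(z - 5/11) for x[n] = (5/11)^n * u[n]
Z{x[n-1]} = z^(-1) * z/(z - 5/11) = 1/(z - 5/11)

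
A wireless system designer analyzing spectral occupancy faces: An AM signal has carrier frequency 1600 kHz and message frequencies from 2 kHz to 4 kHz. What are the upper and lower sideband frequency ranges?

Upper sideband (USB) = fc + [fm_low, fm_high] = 1600 + [2, 4] = [1602, 1604] kHz
Lower sideband (LSB) = fc - [fm_high, fm_low] = 1600 - [4, 2] = [1596, 1598] kHz
Total occupied spectrum: 1596 kHz to 1604 kHz (plus carrier at 1600 kHz)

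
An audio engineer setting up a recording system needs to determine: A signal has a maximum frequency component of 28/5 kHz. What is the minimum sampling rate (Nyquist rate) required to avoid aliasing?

By the Nyquist-Shannon sampling theorem,
the minimum sampling rate (Nyquist rate) must be at least 2 * f_max.
Nyquist rate = 2 * 28/5 kHz = 56/5 kHz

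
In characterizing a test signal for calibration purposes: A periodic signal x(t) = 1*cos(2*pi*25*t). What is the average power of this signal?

Average power of A*cos(wt) is A^2/2.
P = 1^2 / 2 = 1/2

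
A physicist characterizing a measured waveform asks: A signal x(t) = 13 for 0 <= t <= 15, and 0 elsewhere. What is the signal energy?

Energy = integral of |x(t)|^2 dt over the signal duration
= 13^2 * 15 = 169 * 15 = 2535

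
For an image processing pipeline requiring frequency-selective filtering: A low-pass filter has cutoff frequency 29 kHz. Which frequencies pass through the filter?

A low-pass filter passes all frequencies below the cutoff frequency 29 kHz and attenuates higher frequencies.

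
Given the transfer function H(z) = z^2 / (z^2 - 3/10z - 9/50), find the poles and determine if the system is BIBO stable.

Poles are roots of the denominator: z^2 - 3/10z - 9/50 = 0.
Quadratic formula: z = [-(-3/10) +/- sqrt((-3/10)^2 - 4*(-9/50))] / 2
Discriminant = 9/100 + 18/25 = 81/100; sqrt = 9/10.
z = (3/10 +/- 9/10) / 2 => z = 3/5 or z = -3/10.
|p1| = 3/10, |p2| = 3/5.
For BIBO stability, all poles must lie inside the unit circle (|p| < 1).
System is STABLE since both |p| < 1.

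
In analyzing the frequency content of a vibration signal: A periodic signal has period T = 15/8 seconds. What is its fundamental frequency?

The fundamental frequency is the reciprocal of the period.
f = 1/T = 1/(15/8) = 8/15 Hz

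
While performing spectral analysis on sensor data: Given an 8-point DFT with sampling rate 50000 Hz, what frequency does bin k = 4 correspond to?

The frequency of DFT bin k is: f_k = k * f_s / N
f_4 = 4 * 50000 / 8 = 25000 Hz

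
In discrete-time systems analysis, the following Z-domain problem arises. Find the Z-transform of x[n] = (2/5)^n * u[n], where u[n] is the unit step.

The Z-transform of a^n * u[n] is z/(z-a) for |z| > |a|.
Here a = 2/5, so X(z) = z/(z - (2/5)) = 5z/(5z - 2)
ROC: |z| > 2/5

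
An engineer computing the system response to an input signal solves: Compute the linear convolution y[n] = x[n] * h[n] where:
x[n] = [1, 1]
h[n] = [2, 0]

y[n] = sum_k x[k]*h[n-k]. Output length = len(x) + len(h) - 1 = 2 + 2 - 1 = 3.
y[0] = 1*2 = 2
y[1] = 1*2 + 1*0 = 2
y[2] = 1*0 = 0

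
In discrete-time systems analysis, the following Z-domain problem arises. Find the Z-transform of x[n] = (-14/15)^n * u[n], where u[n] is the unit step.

The Z-transform of a^n * u[n] is z/(z-a) for |z| > |a|.
Here a = -14/15, so X(z) = z/(z - (-14/15)) = 15z/(15z + 14)
ROC: |z| > 14/15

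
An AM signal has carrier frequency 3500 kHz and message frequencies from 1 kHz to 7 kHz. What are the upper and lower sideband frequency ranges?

Upper sideband (USB) = fc + [fm_low, fm_high] = 3500 + [1, 7] = [3501, 3507] kHz
Lower sideband (LSB) = fc - [fm_high, fm_low] = 3500 - [7, 1] = [3493, 3499] kHz
Total occupied spectrum: 3493 kHz to 3507 kHz (plus carrier at 3500 kHz)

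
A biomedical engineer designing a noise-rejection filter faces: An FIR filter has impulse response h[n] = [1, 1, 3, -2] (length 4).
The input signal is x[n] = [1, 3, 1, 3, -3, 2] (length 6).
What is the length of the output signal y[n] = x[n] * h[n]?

For linear convolution, the output length is:
len(y) = len(x) + len(h) - 1 = 6 + 4 - 1 = 9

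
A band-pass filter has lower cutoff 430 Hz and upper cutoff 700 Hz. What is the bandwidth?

Bandwidth = f_high - f_low
= 700 Hz - 430 Hz = 270 Hz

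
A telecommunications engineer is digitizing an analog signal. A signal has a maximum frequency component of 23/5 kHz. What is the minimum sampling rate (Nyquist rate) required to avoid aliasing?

By the Nyquist-Shannon sampling theorem,
the minimum sampling rate (Nyquist rate) must be at least 2 * f_max.
Nyquist rate = 2 * 23/5 kHz = 46/5 kHz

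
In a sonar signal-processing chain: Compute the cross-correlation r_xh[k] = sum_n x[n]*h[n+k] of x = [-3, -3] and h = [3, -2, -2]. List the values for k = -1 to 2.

Both sequences indexed from 0 and zero outside their support.
Lags with overlap: k = -1 to 2.
  r_xh[-1] = x[1]*h[0] = -9
  r_xh[0] = x[0]*h[0] + x[1]*h[1] = -3
  r_xh[1] = x[0]*h[1] + x[1]*h[2] = 12
  r_xh[2] = x[0]*h[2] = 6
r_xh = [-9, -3, 12, 6] (for k = -1, ..., 2)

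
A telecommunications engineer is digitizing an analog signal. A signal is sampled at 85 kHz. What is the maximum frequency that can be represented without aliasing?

The maximum frequency that can be represented without aliasing
is the Nyquist frequency: f_max = f_s / 2 = 85 kHz / 2 = 85/2 kHz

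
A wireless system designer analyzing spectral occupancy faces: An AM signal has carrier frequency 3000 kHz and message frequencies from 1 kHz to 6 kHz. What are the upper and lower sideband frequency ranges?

Upper sideband (USB) = fc + [fm_low, fm_high] = 3000 + [1, 6] = [3001, 3006] kHz
Lower sideband (LSB) = fc - [fm_high, fm_low] = 3000 - [6, 1] = [2994, 2999] kHz
Total occupied spectrum: 2994 kHz to 3006 kHz (plus carrier at 3000 kHz)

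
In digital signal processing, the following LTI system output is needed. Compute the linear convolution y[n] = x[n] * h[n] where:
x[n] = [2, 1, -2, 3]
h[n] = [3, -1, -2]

y[n] = sum_k x[k]*h[n-k]. Output length = len(x) + len(h) - 1 = 4 + 3 - 1 = 6.
y[0] = 2*3 = 6
y[1] = 1*3 + 2*-1 = 1
y[2] = -2*3 + 1*-1 + 2*-2 = -11
y[3] = 3*3 + -2*-1 + 1*-2 = 9
y[4] = 3*-1 + -2*-2 = 1
y[5] = 3*-2 = -6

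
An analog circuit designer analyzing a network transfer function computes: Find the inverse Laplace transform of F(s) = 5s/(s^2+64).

Standard pair: s/(s^2+w^2) <-> cos(wt)*u(t)
With k=5, w=8: f(t) = 5*cos(8t)*u(t)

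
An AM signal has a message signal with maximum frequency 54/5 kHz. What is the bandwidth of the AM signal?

In AM (double-sideband), the bandwidth is twice the message frequency.
BW = 2 * f_m = 2 * 54/5 kHz = 108/5 kHz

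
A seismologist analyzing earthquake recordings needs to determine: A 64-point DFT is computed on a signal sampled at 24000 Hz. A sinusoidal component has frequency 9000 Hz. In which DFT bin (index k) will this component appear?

DFT frequency resolution = f_s/N = 24000/64 = 375 Hz
Bin index k = f_signal / resolution = 9000 / 375 = 24
The signal frequency 9000 Hz falls in DFT bin k = 24.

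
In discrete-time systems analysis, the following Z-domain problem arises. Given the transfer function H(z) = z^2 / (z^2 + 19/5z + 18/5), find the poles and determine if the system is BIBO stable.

Poles are roots of the denominator: z^2 + 19/5z + 18/5 = 0.
Quadratic formula: z = [-(19/5) +/- sqrt((19/5)^2 - 4*(18/5))] / 2
Discriminant = 361/25 - 72/5 = 1/25; sqrt = 1/5.
z = (-19/5 +/- 1/5) / 2 => z = -9/5 or z = -2.
|p1| = 9/5, |p2| = 2.
For BIBO stability, all poles must lie inside the unit circle (|p| < 1).
System is UNSTABLE since at least one |p| >= 1.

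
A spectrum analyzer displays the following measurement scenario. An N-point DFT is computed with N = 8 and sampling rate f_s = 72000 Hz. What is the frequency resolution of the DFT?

DFT frequency resolution = f_s / N
= 72000 / 8 = 9000 Hz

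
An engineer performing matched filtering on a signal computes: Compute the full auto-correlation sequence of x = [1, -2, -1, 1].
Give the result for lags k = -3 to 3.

r_xx[k] = sum_m x[m]*x[m+k], indexed from 0, for k = -3 to 3:
  r_xx[-3] = x[3]*x[0] = 1
  r_xx[-2] = x[2]*x[0] + x[3]*x[1] = -3
  r_xx[-1] = x[1]*x[0] + x[2]*x[1] + x[3]*x[2] = -1
  r_xx[0] = x[0]*x[0] + x[1]*x[1] + x[2]*x[2] + x[3]*x[3] = 7
  r_xx[1] = x[0]*x[1] + x[1]*x[2] + x[2]*x[3] = -1
  r_xx[2] = x[0]*x[2] + x[1]*x[3] = -3
  r_xx[3] = x[0]*x[3] = 1
r_xx = [1, -3, -1, 7, -1, -3, 1]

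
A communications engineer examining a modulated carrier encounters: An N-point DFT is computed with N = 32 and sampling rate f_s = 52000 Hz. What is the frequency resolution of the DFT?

DFT frequency resolution = f_s / N
= 52000 / 32 = 1625 Hz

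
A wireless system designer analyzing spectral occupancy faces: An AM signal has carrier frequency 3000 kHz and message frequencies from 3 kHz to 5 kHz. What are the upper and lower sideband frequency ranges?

Upper sideband (USB) = fc + [fm_low, fm_high] = 3000 + [3, 5] = [3003, 3005] kHz
Lower sideband (LSB) = fc - [fm_high, fm_low] = 3000 - [5, 3] = [2995, 2997] kHz
Total occupied spectrum: 2995 kHz to 3005 kHz (plus carrier at 3000 kHz)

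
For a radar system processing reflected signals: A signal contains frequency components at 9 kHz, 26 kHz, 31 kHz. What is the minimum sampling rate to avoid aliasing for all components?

The highest frequency component is f_max = 31 kHz.
Nyquist rate = 2 * f_max = 2 * 31 kHz = 62 kHz.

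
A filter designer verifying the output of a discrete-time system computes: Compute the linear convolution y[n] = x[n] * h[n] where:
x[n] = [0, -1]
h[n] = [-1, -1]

y[n] = sum_k x[k]*h[n-k]. Output length = len(x) + len(h) - 1 = 2 + 2 - 1 = 3.
y[0] = 0*-1 = 0
y[1] = -1*-1 + 0*-1 = 1
y[2] = -1*-1 = 1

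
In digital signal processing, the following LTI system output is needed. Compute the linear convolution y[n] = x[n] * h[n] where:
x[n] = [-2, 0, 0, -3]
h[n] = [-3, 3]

y[n] = sum_k x[k]*h[n-k]. Output length = len(x) + len(h) - 1 = 4 + 2 - 1 = 5.
y[0] = -2*-3 = 6
y[1] = 0*-3 + -2*3 = -6
y[2] = 0*-3 + 0*3 = 0
y[3] = -3*-3 + 0*3 = 9
y[4] = -3*3 = -9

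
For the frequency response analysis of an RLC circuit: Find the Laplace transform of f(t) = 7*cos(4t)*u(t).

Standard pair: cos(wt)*u(t) <-> s/(s^2+w^2)
With w = 4: L{7*cos(4t)*u(t)} = 7s/(s^2+16)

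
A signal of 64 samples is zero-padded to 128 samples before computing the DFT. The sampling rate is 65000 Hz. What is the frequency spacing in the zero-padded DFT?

Original DFT: N = 64, resolution = f_s/N = 65000/64 = 8125/8 Hz
Zero-padded DFT: N = 128, resolution = f_s/N = 65000/128 = 8125/16 Hz
Zero-padding interpolates the spectrum (finer frequency grid)
but does NOT improve the true spectral resolution (ability to resolve close frequencies).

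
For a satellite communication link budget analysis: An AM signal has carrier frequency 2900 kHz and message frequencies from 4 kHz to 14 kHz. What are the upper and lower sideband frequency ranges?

Upper sideband (USB) = fc + [fm_low, fm_high] = 2900 + [4, 14] = [2904, 2914] kHz
Lower sideband (LSB) = fc - [fm_high, fm_low] = 2900 - [14, 4] = [2886, 2896] kHz
Total occupied spectrum: 2886 kHz to 2914 kHz (plus carrier at 2900 kHz)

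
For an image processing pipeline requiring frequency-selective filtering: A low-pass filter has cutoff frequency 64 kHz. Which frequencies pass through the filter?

A low-pass filter passes all frequencies below the cutoff frequency 64 kHz and attenuates higher frequencies.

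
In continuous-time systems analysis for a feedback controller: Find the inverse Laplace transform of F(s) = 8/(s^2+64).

Standard pair: w/(s^2+w^2) <-> sin(wt)*u(t)
Recognize w^2 = 64, so w = 8; numerator 8 = 1*8.
f(t) = sin(8t)*u(t)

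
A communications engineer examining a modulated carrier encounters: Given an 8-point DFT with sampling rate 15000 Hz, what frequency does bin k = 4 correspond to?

The frequency of DFT bin k is: f_k = k * f_s / N
f_4 = 4 * 15000 / 8 = 7500 Hz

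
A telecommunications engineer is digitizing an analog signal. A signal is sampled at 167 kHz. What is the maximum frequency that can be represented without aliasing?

The maximum frequency that can be represented without aliasing
is the Nyquist frequency: f_max = f_s / 2 = 167 kHz / 2 = 167/2 kHz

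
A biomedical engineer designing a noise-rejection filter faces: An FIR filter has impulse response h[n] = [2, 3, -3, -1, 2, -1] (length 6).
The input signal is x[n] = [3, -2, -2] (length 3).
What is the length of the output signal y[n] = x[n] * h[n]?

For linear convolution, the output length is:
len(y) = len(x) + len(h) - 1 = 3 + 6 - 1 = 8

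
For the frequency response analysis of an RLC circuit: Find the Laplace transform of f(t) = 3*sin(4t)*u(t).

Standard pair: sin(wt)*u(t) <-> w/(s^2+w^2)
With w = 4: L{3*sin(4t)*u(t)} = 12/(s^2+16)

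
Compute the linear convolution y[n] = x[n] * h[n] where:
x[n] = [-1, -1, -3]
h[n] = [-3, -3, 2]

y[n] = sum_k x[k]*h[n-k]. Output length = len(x) + len(h) - 1 = 3 + 3 - 1 = 5.
y[0] = -1*-3 = 3
y[1] = -1*-3 + -1*-3 = 6
y[2] = -3*-3 + -1*-3 + -1*2 = 10
y[3] = -3*-3 + -1*2 = 7
y[4] = -3*2 = -6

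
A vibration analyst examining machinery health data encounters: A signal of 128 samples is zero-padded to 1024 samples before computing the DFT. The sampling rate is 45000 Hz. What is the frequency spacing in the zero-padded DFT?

Original DFT: N = 128, resolution = f_s/N = 45000/128 = 5625/16 Hz
Zero-padded DFT: N = 1024, resolution = f_s/N = 45000/1024 = 5625/128 Hz
Zero-padding interpolates the spectrum (finer frequency grid)
but does NOT improve the true spectral resolution (ability to resolve close frequencies).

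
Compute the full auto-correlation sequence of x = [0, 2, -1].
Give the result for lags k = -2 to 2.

r_xx[k] = sum_m x[m]*x[m+k], indexed from 0, for k = -2 to 2:
  r_xx[-2] = x[2]*x[0] = 0
  r_xx[-1] = x[1]*x[0] + x[2]*x[1] = -2
  r_xx[0] = x[0]*x[0] + x[1]*x[1] + x[2]*x[2] = 5
  r_xx[1] = x[0]*x[1] + x[1]*x[2] = -2
  r_xx[2] = x[0]*x[2] = 0
r_xx = [0, -2, 5, -2, 0]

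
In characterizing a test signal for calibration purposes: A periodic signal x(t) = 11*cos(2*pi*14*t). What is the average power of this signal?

Average power of A*cos(wt) is A^2/2.
P = 11^2 / 2 = 121/2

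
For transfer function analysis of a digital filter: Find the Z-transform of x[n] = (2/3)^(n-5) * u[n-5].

Time-shifting property: if X(z) = Z{x[n]}, then Z{x[n-d]} = z^(-d) * X(z)
X(z) = z/(z - 2/3) for x[n] = (2/3)^n * u[n]
Z{x[n-5]} = z^(-5) * z/(z - 2/3) = z^(-4)/(z - 2/3)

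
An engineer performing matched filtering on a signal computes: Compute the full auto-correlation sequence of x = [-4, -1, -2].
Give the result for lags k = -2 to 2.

r_xx[k] = sum_m x[m]*x[m+k], indexed from 0, for k = -2 to 2:
  r_xx[-2] = x[2]*x[0] = 8
  r_xx[-1] = x[1]*x[0] + x[2]*x[1] = 6
  r_xx[0] = x[0]*x[0] + x[1]*x[1] + x[2]*x[2] = 21
  r_xx[1] = x[0]*x[1] + x[1]*x[2] = 6
  r_xx[2] = x[0]*x[2] = 8
r_xx = [8, 6, 21, 6, 8]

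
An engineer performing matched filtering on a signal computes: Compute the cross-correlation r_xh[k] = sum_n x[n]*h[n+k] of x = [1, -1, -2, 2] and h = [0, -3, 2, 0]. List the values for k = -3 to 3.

Both sequences indexed from 0 and zero outside their support.
Lags with overlap: k = -3 to 3.
  r_xh[-3] = x[3]*h[0] = 0
  r_xh[-2] = x[2]*h[0] + x[3]*h[1] = -6
  r_xh[-1] = x[1]*h[0] + x[2]*h[1] + x[3]*h[2] = 10
  r_xh[0] = x[0]*h[0] + x[1]*h[1] + x[2]*h[2] + x[3]*h[3] = -1
  r_xh[1] = x[0]*h[1] + x[1]*h[2] + x[2]*h[3] = -5
  r_xh[2] = x[0]*h[2] + x[1]*h[3] = 2
  r_xh[3] = x[0]*h[3] = 0
r_xh = [0, -6, 10, -1, -5, 2, 0] (for k = -3, ..., 3)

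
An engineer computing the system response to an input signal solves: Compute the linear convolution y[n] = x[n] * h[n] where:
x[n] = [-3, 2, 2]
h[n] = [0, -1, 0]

y[n] = sum_k x[k]*h[n-k]. Output length = len(x) + len(h) - 1 = 3 + 3 - 1 = 5.
y[0] = -3*0 = 0
y[1] = 2*0 + -3*-1 = 3
y[2] = 2*0 + 2*-1 + -3*0 = -2
y[3] = 2*-1 + 2*0 = -2
y[4] = 2*0 = 0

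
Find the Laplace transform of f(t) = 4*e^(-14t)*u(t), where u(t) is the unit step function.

Standard Laplace transform pair:
e^(-at)*u(t) <-> 1/(s+a)
With a = 14: L{4*e^(-14t)*u(t)} = 4/(s+14), ROC: Re(s) > -14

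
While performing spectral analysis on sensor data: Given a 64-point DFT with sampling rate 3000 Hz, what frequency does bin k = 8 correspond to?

The frequency of DFT bin k is: f_k = k * f_s / N
f_8 = 8 * 3000 / 64 = 375 Hz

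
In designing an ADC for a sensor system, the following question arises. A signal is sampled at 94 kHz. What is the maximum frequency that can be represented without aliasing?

The maximum frequency that can be represented without aliasing
is the Nyquist frequency: f_max = f_s / 2 = 94 kHz / 2 = 47 kHz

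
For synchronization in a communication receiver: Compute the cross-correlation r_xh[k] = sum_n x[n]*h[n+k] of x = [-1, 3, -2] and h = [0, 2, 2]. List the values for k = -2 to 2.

Both sequences indexed from 0 and zero outside their support.
Lags with overlap: k = -2 to 2.
  r_xh[-2] = x[2]*h[0] = 0
  r_xh[-1] = x[1]*h[0] + x[2]*h[1] = -4
  r_xh[0] = x[0]*h[0] + x[1]*h[1] + x[2]*h[2] = 2
  r_xh[1] = x[0]*h[1] + x[1]*h[2] = 4
  r_xh[2] = x[0]*h[2] = -2
r_xh = [0, -4, 2, 4, -2] (for k = -2, ..., 2)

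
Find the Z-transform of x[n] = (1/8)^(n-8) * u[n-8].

Time-shifting property: if X(z) = Z{x[n]}, then Z{x[n-d]} = z^(-d) * X(z)
X(z) = z/(z - 1/8) for x[n] = (1/8)^n * u[n]
Z{x[n-8]} = z^(-8) * z/(z - 1/8) = z^(-7)/(z - 1/8)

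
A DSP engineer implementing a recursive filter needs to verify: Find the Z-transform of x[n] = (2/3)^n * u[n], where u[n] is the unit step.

The Z-transform of a^n * u[n] is z/(z-a) for |z| > |a|.
Here a = 2/3, so X(z) = z/(z - (2/3)) = 3z/(3z - 2)
ROC: |z| > 2/3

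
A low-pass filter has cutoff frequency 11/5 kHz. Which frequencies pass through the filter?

A low-pass filter passes all frequencies below the cutoff frequency 11/5 kHz and attenuates higher frequencies.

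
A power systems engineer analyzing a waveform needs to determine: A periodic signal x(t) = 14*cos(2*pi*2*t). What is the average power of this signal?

Average power of A*cos(wt) is A^2/2.
P = 14^2 / 2 = 196/2 = 98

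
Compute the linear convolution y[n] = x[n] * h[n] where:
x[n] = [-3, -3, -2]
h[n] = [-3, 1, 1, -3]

y[n] = sum_k x[k]*h[n-k]. Output length = len(x) + len(h) - 1 = 3 + 4 - 1 = 6.
y[0] = -3*-3 = 9
y[1] = -3*-3 + -3*1 = 6
y[2] = -2*-3 + -3*1 + -3*1 = 0
y[3] = -2*1 + -3*1 + -3*-3 = 4
y[4] = -2*1 + -3*-3 = 7
y[5] = -2*-3 = 6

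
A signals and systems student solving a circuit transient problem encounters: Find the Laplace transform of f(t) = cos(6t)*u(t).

Standard pair: cos(wt)*u(t) <-> s/(s^2+w^2)
With w = 6: L{cos(6t)*u(t)} = s/(s^2+36)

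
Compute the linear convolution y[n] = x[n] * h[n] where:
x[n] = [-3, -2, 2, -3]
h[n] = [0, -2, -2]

y[n] = sum_k x[k]*h[n-k]. Output length = len(x) + len(h) - 1 = 4 + 3 - 1 = 6.
y[0] = -3*0 = 0
y[1] = -2*0 + -3*-2 = 6
y[2] = 2*0 + -2*-2 + -3*-2 = 10
y[3] = -3*0 + 2*-2 + -2*-2 = 0
y[4] = -3*-2 + 2*-2 = 2
y[5] = -3*-2 = 6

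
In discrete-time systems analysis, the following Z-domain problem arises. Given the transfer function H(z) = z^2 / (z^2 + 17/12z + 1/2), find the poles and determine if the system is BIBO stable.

Poles are roots of the denominator: z^2 + 17/12z + 1/2 = 0.
Quadratic formula: z = [-(17/12) +/- sqrt((17/12)^2 - 4*(1/2))] / 2
Discriminant = 289/144 - 2 = 1/144; sqrt = 1/12.
z = (-17/12 +/- 1/12) / 2 => z = -2/3 or z = -3/4.
|p1| = 2/3, |p2| = 3/4.
For BIBO stability, all poles must lie inside the unit circle (|p| < 1).
System is STABLE since both |p| < 1.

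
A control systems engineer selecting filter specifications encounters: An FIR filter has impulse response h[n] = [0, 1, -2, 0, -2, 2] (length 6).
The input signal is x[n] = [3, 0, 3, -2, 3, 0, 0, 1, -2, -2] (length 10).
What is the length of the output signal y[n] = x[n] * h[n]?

For linear convolution, the output length is:
len(y) = len(x) + len(h) - 1 = 10 + 6 - 1 = 15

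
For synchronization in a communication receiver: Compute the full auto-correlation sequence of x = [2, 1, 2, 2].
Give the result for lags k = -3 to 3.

r_xx[k] = sum_m x[m]*x[m+k], indexed from 0, for k = -3 to 3:
  r_xx[-3] = x[3]*x[0] = 4
  r_xx[-2] = x[2]*x[0] + x[3]*x[1] = 6
  r_xx[-1] = x[1]*x[0] + x[2]*x[1] + x[3]*x[2] = 8
  r_xx[0] = x[0]*x[0] + x[1]*x[1] + x[2]*x[2] + x[3]*x[3] = 13
  r_xx[1] = x[0]*x[1] + x[1]*x[2] + x[2]*x[3] = 8
  r_xx[2] = x[0]*x[2] + x[1]*x[3] = 6
  r_xx[3] = x[0]*x[3] = 4
r_xx = [4, 6, 8, 13, 8, 6, 4]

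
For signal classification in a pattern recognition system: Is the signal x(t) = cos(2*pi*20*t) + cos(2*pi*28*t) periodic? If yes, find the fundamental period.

f1 = 20 Hz, f2 = 28 Hz
Period T1 = 1/20, T2 = 1/28
Ratio T1/T2 = 28/20, which is rational.
The signal is periodic with fundamental period T = 1/GCD(20,28) = 1/4 s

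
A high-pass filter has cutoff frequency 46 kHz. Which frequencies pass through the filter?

A high-pass filter passes all frequencies above the cutoff frequency 46 kHz and attenuates lower frequencies.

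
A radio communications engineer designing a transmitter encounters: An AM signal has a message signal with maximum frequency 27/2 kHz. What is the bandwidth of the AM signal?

In AM (double-sideband), the bandwidth is twice the message frequency.
BW = 2 * f_m = 2 * 27/2 kHz = 27 kHz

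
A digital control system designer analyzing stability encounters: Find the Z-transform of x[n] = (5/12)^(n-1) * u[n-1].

Time-shifting property: if X(z) = Z{x[n]}, then Z{x[n-d]} = z^(-d) * X(z)
X(z) = z/(z - 5/12) for x[n] = (5/12)^n * u[n]
Z{x[n-1]} = z^(-1) * z/(z - 5/12) = 1/(z - 5/12)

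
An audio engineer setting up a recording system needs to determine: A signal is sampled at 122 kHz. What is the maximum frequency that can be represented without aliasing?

The maximum frequency that can be represented without aliasing
is the Nyquist frequency: f_max = f_s / 2 = 122 kHz / 2 = 61 kHz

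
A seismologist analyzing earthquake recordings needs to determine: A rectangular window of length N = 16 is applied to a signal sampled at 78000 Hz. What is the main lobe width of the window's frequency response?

For a rectangular window of length N,
the main lobe width in frequency is 2*f_s/N.
= 2*78000/16 = 9750 Hz
This determines the minimum frequency separation for resolving two sinusoids.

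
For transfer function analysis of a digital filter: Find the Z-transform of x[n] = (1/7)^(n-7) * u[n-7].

Time-shifting property: if X(z) = Z{x[n]}, then Z{x[n-d]} = z^(-d) * X(z)
X(z) = z/(z - 1/7) for x[n] = (1/7)^n * u[n]
Z{x[n-7]} = z^(-7) * z/(z - 1/7) = z^(-6)/(z - 1/7)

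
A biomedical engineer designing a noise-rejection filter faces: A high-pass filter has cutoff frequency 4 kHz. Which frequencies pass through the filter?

A high-pass filter passes all frequencies above the cutoff frequency 4 kHz and attenuates lower frequencies.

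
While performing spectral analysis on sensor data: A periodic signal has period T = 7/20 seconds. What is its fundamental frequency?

The fundamental frequency is the reciprocal of the period.
f = 1/T = 1/(7/20) = 20/7 Hz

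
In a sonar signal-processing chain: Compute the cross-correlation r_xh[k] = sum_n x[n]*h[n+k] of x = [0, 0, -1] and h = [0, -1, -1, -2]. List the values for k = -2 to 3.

Both sequences indexed from 0 and zero outside their support.
Lags with overlap: k = -2 to 3.
  r_xh[-2] = x[2]*h[0] = 0
  r_xh[-1] = x[1]*h[0] + x[2]*h[1] = 1
  r_xh[0] = x[0]*h[0] + x[1]*h[1] + x[2]*h[2] = 1
  r_xh[1] = x[0]*h[1] + x[1]*h[2] + x[2]*h[3] = 2
  r_xh[2] = x[0]*h[2] + x[1]*h[3] = 0
  r_xh[3] = x[0]*h[3] = 0
r_xh = [0, 1, 1, 2, 0, 0] (for k = -2, ..., 3)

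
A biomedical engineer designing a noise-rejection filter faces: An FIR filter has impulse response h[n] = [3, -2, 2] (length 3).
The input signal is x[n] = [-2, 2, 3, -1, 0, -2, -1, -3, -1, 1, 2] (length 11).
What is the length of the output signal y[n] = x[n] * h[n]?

For linear convolution, the output length is:
len(y) = len(x) + len(h) - 1 = 11 + 3 - 1 = 13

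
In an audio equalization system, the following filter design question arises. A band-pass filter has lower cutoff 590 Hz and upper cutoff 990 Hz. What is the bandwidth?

Bandwidth = f_high - f_low
= 990 Hz - 590 Hz = 400 Hz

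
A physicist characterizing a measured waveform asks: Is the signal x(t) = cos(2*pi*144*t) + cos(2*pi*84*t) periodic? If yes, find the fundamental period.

f1 = 144 Hz, f2 = 84 Hz
Period T1 = 1/144, T2 = 1/84
Ratio T1/T2 = 84/144, which is rational.
The signal is periodic with fundamental period T = 1/GCD(144,84) = 1/12 s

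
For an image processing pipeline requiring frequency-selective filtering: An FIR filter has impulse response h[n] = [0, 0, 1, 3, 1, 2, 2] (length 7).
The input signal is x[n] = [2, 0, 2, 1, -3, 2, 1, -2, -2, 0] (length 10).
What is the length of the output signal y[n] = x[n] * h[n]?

For linear convolution, the output length is:
len(y) = len(x) + len(h) - 1 = 10 + 7 - 1 = 16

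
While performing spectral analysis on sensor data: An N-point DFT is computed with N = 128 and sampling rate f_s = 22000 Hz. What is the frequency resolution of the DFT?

DFT frequency resolution = f_s / N
= 22000 / 128 = 1375/8 Hz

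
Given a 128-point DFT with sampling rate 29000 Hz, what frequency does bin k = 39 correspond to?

The frequency of DFT bin k is: f_k = k * f_s / N
f_39 = 39 * 29000 / 128 = 141375/16 Hz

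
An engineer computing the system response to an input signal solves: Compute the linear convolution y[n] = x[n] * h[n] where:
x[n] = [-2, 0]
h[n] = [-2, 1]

y[n] = sum_k x[k]*h[n-k]. Output length = len(x) + len(h) - 1 = 2 + 2 - 1 = 3.
y[0] = -2*-2 = 4
y[1] = 0*-2 + -2*1 = -2
y[2] = 0*1 = 0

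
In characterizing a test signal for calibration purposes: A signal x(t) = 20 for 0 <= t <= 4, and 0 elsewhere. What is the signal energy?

Energy = integral of |x(t)|^2 dt over the signal duration
= 20^2 * 4 = 400 * 4 = 1600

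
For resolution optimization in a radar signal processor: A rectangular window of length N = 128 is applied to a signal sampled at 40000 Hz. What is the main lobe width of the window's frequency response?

For a rectangular window of length N,
the main lobe width in frequency is 2*f_s/N.
= 2*40000/128 = 625 Hz
This determines the minimum frequency separation for resolving two sinusoids.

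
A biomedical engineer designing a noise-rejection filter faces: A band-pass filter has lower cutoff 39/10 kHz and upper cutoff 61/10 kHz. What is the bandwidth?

Bandwidth = f_high - f_low
= 61/10 kHz - 39/10 kHz = 11/5 kHz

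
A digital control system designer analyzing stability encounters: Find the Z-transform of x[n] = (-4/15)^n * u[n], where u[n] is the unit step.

The Z-transform of a^n * u[n] is z/(z-a) for |z| > |a|.
Here a = -4/15, so X(z) = z/(z - (-4/15)) = 15z/(15z + 4)
ROC: |z| > 4/15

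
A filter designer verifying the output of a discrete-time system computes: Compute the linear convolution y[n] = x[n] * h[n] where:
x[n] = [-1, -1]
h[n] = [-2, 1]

y[n] = sum_k x[k]*h[n-k]. Output length = len(x) + len(h) - 1 = 2 + 2 - 1 = 3.
y[0] = -1*-2 = 2
y[1] = -1*-2 + -1*1 = 1
y[2] = -1*1 = -1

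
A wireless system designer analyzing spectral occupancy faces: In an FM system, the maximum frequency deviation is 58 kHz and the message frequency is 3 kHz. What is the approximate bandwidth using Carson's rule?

Carson's rule: BW = 2*(delta_f + f_m)
= 2*(58 + 3) kHz = 122 kHz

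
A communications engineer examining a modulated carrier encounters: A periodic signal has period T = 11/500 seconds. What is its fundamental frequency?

The fundamental frequency is the reciprocal of the period.
f = 1/T = 1/(11/500) = 500/11 Hz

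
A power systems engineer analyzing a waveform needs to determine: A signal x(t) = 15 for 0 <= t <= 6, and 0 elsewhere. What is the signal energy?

Energy = integral of |x(t)|^2 dt over the signal duration
= 15^2 * 6 = 225 * 6 = 1350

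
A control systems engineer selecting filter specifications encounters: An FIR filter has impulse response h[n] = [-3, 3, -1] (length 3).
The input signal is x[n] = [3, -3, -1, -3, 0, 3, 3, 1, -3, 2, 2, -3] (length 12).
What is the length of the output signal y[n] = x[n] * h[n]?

For linear convolution, the output length is:
len(y) = len(x) + len(h) - 1 = 12 + 3 - 1 = 14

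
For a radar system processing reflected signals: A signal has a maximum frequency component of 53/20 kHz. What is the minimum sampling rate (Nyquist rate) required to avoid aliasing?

By the Nyquist-Shannon sampling theorem,
the minimum sampling rate (Nyquist rate) must be at least 2 * f_max.
Nyquist rate = 2 * 53/20 kHz = 53/10 kHz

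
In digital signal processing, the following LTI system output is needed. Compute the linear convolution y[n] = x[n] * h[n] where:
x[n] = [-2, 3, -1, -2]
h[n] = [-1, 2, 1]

y[n] = sum_k x[k]*h[n-k]. Output length = len(x) + len(h) - 1 = 4 + 3 - 1 = 6.
y[0] = -2*-1 = 2
y[1] = 3*-1 + -2*2 = -7
y[2] = -1*-1 + 3*2 + -2*1 = 5
y[3] = -2*-1 + -1*2 + 3*1 = 3
y[4] = -2*2 + -1*1 = -5
y[5] = -2*1 = -2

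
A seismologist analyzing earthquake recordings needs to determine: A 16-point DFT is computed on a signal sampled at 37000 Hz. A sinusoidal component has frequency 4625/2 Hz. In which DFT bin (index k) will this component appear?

DFT frequency resolution = f_s/N = 37000/16 = 4625/2 Hz
Bin index k = f_signal / resolution = 4625/2 / 4625/2 = 1
The signal frequency 4625/2 Hz falls in DFT bin k = 1.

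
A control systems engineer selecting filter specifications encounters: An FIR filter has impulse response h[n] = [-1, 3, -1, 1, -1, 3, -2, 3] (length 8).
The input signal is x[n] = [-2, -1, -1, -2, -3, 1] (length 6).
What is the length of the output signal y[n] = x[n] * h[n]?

For linear convolution, the output length is:
len(y) = len(x) + len(h) - 1 = 6 + 8 - 1 = 13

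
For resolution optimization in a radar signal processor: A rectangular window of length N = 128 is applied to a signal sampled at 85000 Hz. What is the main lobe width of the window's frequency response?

For a rectangular window of length N,
the main lobe width in frequency is 2*f_s/N.
= 2*85000/128 = 10625/8 Hz
This determines the minimum frequency separation for resolving two sinusoids.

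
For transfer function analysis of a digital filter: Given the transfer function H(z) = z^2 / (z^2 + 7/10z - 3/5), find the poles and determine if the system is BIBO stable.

Poles are roots of the denominator: z^2 + 7/10z - 3/5 = 0.
Quadratic formula: z = [-(7/10) +/- sqrt((7/10)^2 - 4*(-3/5))] / 2
Discriminant = 49/100 + 12/5 = 289/100; sqrt = 17/10.
z = (-7/10 +/- 17/10) / 2 => z = 1/2 or z = -6/5.
|p1| = 6/5, |p2| = 1/2.
For BIBO stability, all poles must lie inside the unit circle (|p| < 1).
System is UNSTABLE since at least one |p| >= 1.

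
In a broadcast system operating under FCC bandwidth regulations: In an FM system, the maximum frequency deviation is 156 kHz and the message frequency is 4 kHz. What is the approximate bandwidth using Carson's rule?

Carson's rule: BW = 2*(delta_f + f_m)
= 2*(156 + 4) kHz = 320 kHz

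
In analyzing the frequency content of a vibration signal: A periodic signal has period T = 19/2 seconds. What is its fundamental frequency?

The fundamental frequency is the reciprocal of the period.
f = 1/T = 1/(19/2) = 2/19 Hz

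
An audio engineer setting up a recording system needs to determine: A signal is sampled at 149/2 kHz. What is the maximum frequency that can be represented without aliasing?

The maximum frequency that can be represented without aliasing
is the Nyquist frequency: f_max = f_s / 2 = 149/2 kHz / 2 = 149/4 kHz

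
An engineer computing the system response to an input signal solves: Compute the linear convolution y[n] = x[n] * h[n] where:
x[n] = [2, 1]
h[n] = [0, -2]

y[n] = sum_k x[k]*h[n-k]. Output length = len(x) + len(h) - 1 = 2 + 2 - 1 = 3.
y[0] = 2*0 = 0
y[1] = 1*0 + 2*-2 = -4
y[2] = 1*-2 = -2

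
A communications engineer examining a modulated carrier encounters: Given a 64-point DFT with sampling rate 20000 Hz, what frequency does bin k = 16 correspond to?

The frequency of DFT bin k is: f_k = k * f_s / N
f_16 = 16 * 20000 / 64 = 5000 Hz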